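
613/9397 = 613/9397 = 0.07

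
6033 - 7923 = - 1890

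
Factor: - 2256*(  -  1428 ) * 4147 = 13359842496 = 2^6 * 3^2*7^1 * 11^1*13^1* 17^1*29^1*47^1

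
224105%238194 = 224105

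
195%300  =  195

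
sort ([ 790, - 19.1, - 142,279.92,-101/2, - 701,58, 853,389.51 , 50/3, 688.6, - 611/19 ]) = [ - 701, - 142, - 101/2, - 611/19, - 19.1,50/3 , 58, 279.92, 389.51, 688.6,790,853]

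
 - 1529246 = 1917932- 3447178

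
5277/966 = 5 + 149/322 =5.46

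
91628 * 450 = 41232600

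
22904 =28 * 818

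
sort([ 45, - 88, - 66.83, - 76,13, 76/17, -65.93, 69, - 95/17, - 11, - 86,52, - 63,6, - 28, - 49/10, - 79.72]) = [ - 88, - 86, - 79.72, - 76, - 66.83,-65.93, - 63, - 28, - 11, - 95/17, - 49/10, 76/17, 6,13, 45,52,69]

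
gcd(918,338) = 2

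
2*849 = 1698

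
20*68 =1360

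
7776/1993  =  3 + 1797/1993 = 3.90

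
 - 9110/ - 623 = 14 + 388/623 =14.62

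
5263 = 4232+1031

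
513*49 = 25137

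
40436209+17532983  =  57969192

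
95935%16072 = 15575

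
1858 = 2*929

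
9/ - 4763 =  - 9/4763 = - 0.00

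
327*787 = 257349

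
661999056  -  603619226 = 58379830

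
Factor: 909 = 3^2*101^1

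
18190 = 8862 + 9328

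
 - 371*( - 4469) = 1657999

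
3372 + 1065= 4437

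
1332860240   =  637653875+695206365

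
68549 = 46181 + 22368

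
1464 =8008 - 6544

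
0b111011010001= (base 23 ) 73l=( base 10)3793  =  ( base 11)2939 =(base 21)8CD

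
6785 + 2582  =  9367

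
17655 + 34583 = 52238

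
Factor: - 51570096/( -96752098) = 25785048/48376049 = 2^3*3^1 * 6451^( - 1 )*7499^( - 1)*1074377^1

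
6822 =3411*2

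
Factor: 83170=2^1*5^1*8317^1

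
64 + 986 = 1050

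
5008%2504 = 0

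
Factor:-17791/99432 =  - 2^( - 3)*3^( - 2 ) * 1381^( - 1)*17791^1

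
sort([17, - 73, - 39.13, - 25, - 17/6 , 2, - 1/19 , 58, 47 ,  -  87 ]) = [ - 87, - 73, - 39.13, - 25, - 17/6, - 1/19,2,17 , 47,  58]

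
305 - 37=268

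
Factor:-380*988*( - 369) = 138537360 = 2^4*3^2*5^1*13^1*19^2*41^1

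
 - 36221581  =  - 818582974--782361393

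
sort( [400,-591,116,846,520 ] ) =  [ - 591,116,400,520,846]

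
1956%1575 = 381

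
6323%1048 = 35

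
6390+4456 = 10846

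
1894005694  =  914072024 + 979933670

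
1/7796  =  1/7796 = 0.00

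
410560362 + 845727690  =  1256288052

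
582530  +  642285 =1224815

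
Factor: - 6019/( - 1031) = 13^1*463^1*1031^(-1)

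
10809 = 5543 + 5266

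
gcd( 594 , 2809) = 1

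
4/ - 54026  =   - 2/27013 = - 0.00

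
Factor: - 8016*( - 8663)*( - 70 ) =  - 2^5*3^1 * 5^1 * 7^1*167^1 * 8663^1 = -  4860982560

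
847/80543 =847/80543 = 0.01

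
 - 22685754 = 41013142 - 63698896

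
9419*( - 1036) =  - 9758084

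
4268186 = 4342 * 983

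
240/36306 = 40/6051 = 0.01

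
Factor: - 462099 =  - 3^1*11^2*19^1*67^1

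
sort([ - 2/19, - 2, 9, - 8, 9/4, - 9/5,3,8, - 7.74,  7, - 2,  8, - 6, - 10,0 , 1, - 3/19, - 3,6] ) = [ - 10,-8,  -  7.74, - 6, - 3, - 2 , -2, - 9/5, - 3/19 , - 2/19,0,1,9/4 , 3, 6,7,8,8 , 9]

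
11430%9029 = 2401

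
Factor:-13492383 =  - 3^1 * 37^1*121553^1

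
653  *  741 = 483873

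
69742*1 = 69742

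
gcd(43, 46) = 1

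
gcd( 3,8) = 1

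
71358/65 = 1097 + 53/65 = 1097.82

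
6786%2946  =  894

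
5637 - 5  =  5632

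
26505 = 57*465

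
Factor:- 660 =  - 2^2*3^1*5^1* 11^1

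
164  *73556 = 12063184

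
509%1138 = 509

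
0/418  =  0  =  0.00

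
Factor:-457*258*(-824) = 2^4* 3^1*  43^1*103^1*457^1 = 97154544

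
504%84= 0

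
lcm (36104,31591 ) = 252728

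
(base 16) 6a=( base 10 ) 106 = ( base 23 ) 4e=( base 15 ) 71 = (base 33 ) 37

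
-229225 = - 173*1325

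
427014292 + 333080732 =760095024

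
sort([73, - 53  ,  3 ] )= [ - 53, 3,73]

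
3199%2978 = 221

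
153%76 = 1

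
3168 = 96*33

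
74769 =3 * 24923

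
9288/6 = 1548 = 1548.00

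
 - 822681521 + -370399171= - 1193080692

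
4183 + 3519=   7702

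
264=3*88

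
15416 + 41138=56554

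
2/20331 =2/20331 =0.00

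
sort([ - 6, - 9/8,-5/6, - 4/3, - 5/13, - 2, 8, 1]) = [-6, - 2, - 4/3, - 9/8,-5/6, - 5/13,1,8] 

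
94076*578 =54375928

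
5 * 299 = 1495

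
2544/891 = 2 + 254/297 = 2.86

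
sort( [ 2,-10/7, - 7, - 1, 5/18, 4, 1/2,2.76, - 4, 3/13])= [-7,-4, -10/7,  -  1,3/13, 5/18 , 1/2, 2,2.76, 4]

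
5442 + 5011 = 10453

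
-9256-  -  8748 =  - 508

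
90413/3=30137 + 2/3 = 30137.67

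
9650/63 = 9650/63 =153.17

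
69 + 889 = 958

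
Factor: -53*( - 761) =53^1*761^1 = 40333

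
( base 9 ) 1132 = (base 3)1011002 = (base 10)839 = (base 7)2306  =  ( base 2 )1101000111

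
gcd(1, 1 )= 1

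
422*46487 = 19617514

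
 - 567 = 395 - 962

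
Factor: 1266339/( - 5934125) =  - 3^1*5^( - 3)*29^( - 1)*1637^( -1 )*422113^1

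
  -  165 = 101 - 266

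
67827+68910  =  136737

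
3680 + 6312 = 9992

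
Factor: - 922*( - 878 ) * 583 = 2^2*11^1*53^1*439^1*461^1 = 471947828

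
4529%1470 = 119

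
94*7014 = 659316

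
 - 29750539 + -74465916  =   - 104216455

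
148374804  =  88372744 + 60002060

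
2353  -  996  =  1357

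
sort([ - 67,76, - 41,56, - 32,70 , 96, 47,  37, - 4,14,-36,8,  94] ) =[-67 , - 41, - 36 , -32,-4 , 8 , 14, 37,  47,56,70, 76,94, 96 ]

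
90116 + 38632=128748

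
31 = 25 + 6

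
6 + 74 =80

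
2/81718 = 1/40859 = 0.00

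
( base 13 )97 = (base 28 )4c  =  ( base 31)40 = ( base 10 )124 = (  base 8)174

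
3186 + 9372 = 12558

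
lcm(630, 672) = 10080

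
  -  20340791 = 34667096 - 55007887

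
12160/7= 1737 + 1/7=1737.14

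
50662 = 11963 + 38699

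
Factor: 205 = 5^1*41^1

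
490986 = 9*54554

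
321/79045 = 321/79045 = 0.00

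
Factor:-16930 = -2^1*5^1*1693^1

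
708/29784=59/2482 =0.02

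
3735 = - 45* ( - 83)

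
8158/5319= 8158/5319 = 1.53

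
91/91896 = 13/13128 = 0.00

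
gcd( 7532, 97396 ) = 4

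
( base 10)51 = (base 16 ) 33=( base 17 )30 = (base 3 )1220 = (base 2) 110011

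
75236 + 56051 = 131287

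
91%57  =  34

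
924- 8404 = - 7480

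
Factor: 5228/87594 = 2614/43797 =2^1*3^( - 1)*13^ (  -  1)*1123^(- 1)*1307^1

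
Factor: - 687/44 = -2^( - 2 )*3^1 * 11^( - 1)*229^1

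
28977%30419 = 28977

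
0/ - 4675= 0/1=- 0.00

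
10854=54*201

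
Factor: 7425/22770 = 15/46  =  2^(-1)*3^1*5^1*23^( - 1)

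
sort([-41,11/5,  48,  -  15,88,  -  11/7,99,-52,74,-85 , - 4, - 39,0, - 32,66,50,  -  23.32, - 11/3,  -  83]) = [-85, - 83, - 52, - 41,-39, - 32,- 23.32,-15, - 4, - 11/3,  -  11/7,0 , 11/5  ,  48,50,66, 74,88,99 ] 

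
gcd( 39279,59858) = 1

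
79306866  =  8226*9641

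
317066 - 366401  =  -49335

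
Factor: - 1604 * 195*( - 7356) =2^4*3^2*5^1*13^1*401^1*613^1 = 2300809680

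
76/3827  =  76/3827 = 0.02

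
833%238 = 119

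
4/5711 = 4/5711  =  0.00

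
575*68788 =39553100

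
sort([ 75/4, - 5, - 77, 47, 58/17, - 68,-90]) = [ - 90 , - 77,-68, - 5,58/17, 75/4,47 ]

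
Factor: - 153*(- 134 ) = 2^1*3^2*17^1*67^1 = 20502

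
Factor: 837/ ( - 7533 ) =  - 1/9 =- 3^ (-2) 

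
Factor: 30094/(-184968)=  - 2^(  -  2)*3^( - 2 )*7^ ( - 1 )*41^1 = - 41/252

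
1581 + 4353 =5934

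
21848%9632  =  2584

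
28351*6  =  170106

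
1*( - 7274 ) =-7274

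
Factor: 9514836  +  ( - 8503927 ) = 1010909 = 101^1*10009^1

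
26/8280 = 13/4140 = 0.00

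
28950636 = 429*67484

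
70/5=14 = 14.00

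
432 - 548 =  - 116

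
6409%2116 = 61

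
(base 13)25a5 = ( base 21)c3j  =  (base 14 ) 1D5C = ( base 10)5374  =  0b1010011111110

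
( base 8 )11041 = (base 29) 5f1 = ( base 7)16350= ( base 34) 40h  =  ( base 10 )4641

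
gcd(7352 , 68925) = 919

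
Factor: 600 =2^3* 3^1*5^2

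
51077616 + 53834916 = 104912532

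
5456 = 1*5456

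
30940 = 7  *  4420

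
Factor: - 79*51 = - 4029=-3^1*17^1*79^1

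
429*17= 7293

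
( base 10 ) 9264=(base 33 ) 8go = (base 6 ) 110520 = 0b10010000110000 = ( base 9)13633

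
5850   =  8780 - 2930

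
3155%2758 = 397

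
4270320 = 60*71172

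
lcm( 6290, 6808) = 578680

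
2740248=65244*42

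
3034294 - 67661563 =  - 64627269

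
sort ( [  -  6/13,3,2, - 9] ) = [-9 , - 6/13 , 2,3]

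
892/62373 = 892/62373 = 0.01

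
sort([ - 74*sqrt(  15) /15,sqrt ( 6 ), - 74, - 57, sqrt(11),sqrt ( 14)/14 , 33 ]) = [-74, - 57 , - 74*sqrt(15) /15,sqrt( 14) /14,sqrt(6), sqrt(11),33] 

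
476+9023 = 9499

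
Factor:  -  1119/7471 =-3^1*31^(  -  1)*241^( - 1)* 373^1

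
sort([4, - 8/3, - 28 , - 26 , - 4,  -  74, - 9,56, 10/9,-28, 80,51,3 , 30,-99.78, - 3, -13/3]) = [  -  99.78, - 74,-28,- 28, - 26 , - 9, - 13/3, - 4, - 3,  -  8/3,10/9, 3,  4,30, 51,56,  80] 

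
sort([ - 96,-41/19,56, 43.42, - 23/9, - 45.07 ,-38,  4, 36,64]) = [- 96, - 45.07, - 38, - 23/9, - 41/19,  4,36,43.42,56,64 ]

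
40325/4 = 40325/4  =  10081.25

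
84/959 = 12/137 = 0.09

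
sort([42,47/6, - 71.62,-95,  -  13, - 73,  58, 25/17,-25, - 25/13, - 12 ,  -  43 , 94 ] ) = [-95 ,-73 , - 71.62, - 43,-25 ,  -  13 ,  -  12, - 25/13,  25/17 , 47/6 , 42,58,94]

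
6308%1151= 553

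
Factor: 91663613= 193^1  *  474941^1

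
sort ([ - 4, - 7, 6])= [ - 7, - 4, 6]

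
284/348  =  71/87 = 0.82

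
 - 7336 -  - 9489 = 2153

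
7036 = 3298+3738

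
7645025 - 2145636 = 5499389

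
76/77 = 76/77 = 0.99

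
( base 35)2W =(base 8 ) 146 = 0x66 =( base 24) 46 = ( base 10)102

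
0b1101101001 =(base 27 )159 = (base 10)873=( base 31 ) S5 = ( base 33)QF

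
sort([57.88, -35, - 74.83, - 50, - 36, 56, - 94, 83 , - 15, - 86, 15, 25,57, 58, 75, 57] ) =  [ - 94 , - 86, - 74.83, - 50, - 36,  -  35, - 15 , 15,25 , 56,  57, 57,57.88,58 , 75, 83 ]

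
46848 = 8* 5856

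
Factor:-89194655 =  - 5^1*11^1*1621721^1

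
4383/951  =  1461/317 = 4.61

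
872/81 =872/81 = 10.77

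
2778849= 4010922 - 1232073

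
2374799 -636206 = 1738593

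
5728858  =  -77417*(-74 )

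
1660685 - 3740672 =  - 2079987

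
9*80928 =728352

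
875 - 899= - 24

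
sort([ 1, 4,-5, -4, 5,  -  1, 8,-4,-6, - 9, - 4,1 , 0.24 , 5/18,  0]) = [-9, - 6, - 5, - 4, - 4, - 4 , - 1 , 0, 0.24,5/18,  1,1,4 , 5 , 8 ] 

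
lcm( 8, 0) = 0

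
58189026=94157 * 618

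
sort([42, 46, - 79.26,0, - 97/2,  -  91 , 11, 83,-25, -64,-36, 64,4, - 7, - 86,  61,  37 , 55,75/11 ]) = [ - 91,- 86, - 79.26, - 64, - 97/2, - 36,  -  25, - 7,0 , 4,  75/11, 11,  37,42,46,55,61,  64,83 ] 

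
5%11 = 5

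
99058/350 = 283 + 4/175 = 283.02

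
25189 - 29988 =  - 4799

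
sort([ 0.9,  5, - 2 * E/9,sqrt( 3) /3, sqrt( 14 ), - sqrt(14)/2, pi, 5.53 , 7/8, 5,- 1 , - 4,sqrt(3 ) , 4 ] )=[-4 , - sqrt(14)/2,-1, - 2 * E/9,sqrt( 3) /3,7/8,0.9,sqrt(3),pi,sqrt( 14),4,  5,5, 5.53 ]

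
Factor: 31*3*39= 3^2*13^1*31^1=3627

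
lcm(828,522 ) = 24012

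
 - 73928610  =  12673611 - 86602221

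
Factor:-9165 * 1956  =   - 2^2*3^2 * 5^1 * 13^1*47^1*163^1   =  - 17926740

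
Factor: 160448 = 2^6 * 23^1*109^1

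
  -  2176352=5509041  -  7685393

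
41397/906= 13799/302=45.69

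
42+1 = 43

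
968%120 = 8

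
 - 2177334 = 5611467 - 7788801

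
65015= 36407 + 28608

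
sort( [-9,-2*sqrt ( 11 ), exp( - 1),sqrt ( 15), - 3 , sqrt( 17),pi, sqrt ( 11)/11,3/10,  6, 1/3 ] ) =[-9, - 2*sqrt ( 11), - 3, 3/10,sqrt(11 )/11,  1/3, exp(-1 ),pi,sqrt(15 ),sqrt( 17), 6] 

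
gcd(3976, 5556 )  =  4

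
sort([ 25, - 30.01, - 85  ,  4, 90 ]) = [ - 85, - 30.01, 4,25,90]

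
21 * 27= 567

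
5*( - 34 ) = -170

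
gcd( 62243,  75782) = 1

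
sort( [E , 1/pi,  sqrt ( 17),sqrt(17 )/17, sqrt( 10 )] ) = [ sqrt( 17 )/17,1/pi, E, sqrt( 10 )  ,  sqrt ( 17 )] 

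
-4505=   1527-6032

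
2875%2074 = 801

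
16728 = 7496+9232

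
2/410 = 1/205= 0.00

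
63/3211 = 63/3211 = 0.02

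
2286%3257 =2286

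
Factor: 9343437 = 3^1* 3114479^1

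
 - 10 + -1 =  - 11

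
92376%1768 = 440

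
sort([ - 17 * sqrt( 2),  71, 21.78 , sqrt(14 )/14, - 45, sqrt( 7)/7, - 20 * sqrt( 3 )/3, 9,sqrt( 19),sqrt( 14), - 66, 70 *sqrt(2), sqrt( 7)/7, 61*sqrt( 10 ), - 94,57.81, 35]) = [ - 94, - 66, - 45 ,-17 *sqrt ( 2), - 20*sqrt(3)/3,  sqrt( 14 )/14, sqrt (7 ) /7,sqrt(7)/7,  sqrt ( 14), sqrt( 19), 9,21.78,35,  57.81, 71,  70*sqrt( 2),  61*sqrt( 10 )]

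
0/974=0 = 0.00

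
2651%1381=1270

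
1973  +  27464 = 29437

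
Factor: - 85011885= - 3^2*5^1 * 7^1*269879^1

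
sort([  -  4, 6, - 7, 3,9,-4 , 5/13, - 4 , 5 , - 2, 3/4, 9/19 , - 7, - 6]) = [-7,  -  7, - 6, - 4, - 4, - 4, - 2,  5/13, 9/19,3/4, 3,5, 6, 9 ]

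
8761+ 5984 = 14745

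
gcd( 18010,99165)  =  5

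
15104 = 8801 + 6303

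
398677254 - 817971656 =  - 419294402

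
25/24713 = 25/24713 = 0.00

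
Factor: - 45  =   - 3^2*5^1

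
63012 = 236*267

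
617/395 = 1 + 222/395 =1.56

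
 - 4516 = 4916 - 9432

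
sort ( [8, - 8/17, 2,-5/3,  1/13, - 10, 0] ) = [ - 10, - 5/3, - 8/17,  0,1/13,2, 8]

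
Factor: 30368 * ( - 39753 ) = -2^5*3^2*7^1*13^1 * 73^1 * 631^1 =-1207219104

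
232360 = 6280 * 37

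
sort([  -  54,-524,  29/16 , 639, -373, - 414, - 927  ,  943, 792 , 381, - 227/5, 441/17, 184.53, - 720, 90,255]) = [ - 927, - 720 , - 524, - 414, - 373, - 54, - 227/5 , 29/16, 441/17,  90, 184.53, 255, 381, 639,  792,943]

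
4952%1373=833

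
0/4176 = 0 = 0.00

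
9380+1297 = 10677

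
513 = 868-355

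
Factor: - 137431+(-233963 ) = - 371394 = - 2^1* 3^2*47^1*439^1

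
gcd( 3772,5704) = 92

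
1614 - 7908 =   -  6294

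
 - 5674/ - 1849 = 3+ 127/1849 = 3.07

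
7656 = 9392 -1736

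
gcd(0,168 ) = 168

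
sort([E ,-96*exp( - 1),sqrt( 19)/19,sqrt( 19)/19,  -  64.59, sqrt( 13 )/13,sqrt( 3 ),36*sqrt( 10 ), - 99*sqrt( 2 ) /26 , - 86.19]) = [ - 86.19, - 64.59, - 96*exp( - 1), - 99*sqrt( 2) /26,sqrt(19)/19,  sqrt( 19) /19, sqrt(13)/13,sqrt( 3), E,36*sqrt( 10 )] 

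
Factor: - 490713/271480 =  - 2^( - 3 ) *3^1*5^( -1)*11^(-1)*19^1*617^( - 1) * 8609^1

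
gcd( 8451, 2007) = 9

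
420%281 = 139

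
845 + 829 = 1674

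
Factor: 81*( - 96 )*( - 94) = 2^6*3^5*47^1= 730944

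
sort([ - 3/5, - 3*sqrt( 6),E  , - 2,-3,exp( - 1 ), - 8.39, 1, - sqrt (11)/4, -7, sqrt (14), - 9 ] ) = [-9,  -  8.39, - 3*sqrt (6), - 7,-3, - 2, - sqrt(11)/4, - 3/5,exp( - 1), 1 , E, sqrt( 14)]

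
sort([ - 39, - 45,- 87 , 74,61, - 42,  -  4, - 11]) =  [-87, - 45, - 42, - 39, - 11 , - 4,61,74]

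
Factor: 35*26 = 910 = 2^1*5^1* 7^1*13^1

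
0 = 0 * 30576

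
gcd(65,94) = 1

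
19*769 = 14611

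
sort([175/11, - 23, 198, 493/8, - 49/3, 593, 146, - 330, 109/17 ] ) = [-330 , -23, - 49/3, 109/17,175/11, 493/8, 146,198,  593 ] 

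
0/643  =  0 = 0.00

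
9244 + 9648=18892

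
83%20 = 3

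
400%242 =158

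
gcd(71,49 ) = 1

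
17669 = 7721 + 9948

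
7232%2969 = 1294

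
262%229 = 33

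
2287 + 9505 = 11792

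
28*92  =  2576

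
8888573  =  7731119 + 1157454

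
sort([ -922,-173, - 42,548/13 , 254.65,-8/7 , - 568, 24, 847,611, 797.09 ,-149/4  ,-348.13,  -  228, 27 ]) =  [ - 922,-568 , - 348.13, - 228 ,- 173, - 42, - 149/4, -8/7, 24, 27,548/13,  254.65, 611, 797.09, 847 ]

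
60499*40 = 2419960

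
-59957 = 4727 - 64684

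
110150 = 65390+44760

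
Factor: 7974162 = 2^1*3^2*7^2*9041^1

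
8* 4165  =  33320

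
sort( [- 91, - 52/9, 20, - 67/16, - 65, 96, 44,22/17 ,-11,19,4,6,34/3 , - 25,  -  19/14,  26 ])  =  [-91, - 65, -25,-11,  -  52/9, - 67/16, - 19/14,22/17, 4,6,34/3,19,20, 26, 44, 96 ] 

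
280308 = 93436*3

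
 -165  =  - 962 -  - 797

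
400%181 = 38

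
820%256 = 52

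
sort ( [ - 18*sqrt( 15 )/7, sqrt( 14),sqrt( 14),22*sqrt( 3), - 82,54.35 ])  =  [-82, - 18  *sqrt ( 15)/7,sqrt( 14 ), sqrt( 14),22 * sqrt( 3 ), 54.35 ] 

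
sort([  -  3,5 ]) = [-3,5]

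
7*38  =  266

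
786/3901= 786/3901 =0.20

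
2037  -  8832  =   - 6795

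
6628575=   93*71275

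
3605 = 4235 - 630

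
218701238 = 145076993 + 73624245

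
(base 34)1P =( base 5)214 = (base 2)111011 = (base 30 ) 1t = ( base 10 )59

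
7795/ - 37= -211 + 12/37 = - 210.68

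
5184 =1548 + 3636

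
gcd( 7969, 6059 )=1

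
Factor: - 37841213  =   - 3967^1 *9539^1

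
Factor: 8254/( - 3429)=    - 2^1*3^(- 3 )*127^(-1 )*4127^1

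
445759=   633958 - 188199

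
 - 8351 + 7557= - 794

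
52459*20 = 1049180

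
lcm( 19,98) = 1862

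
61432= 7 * 8776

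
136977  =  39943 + 97034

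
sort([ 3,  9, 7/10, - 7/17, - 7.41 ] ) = [ - 7.41, - 7/17, 7/10,3,9 ] 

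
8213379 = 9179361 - 965982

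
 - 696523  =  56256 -752779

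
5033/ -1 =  - 5033/1 =-5033.00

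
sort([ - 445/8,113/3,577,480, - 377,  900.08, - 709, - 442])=[ - 709, - 442,-377, - 445/8,113/3,  480,577, 900.08]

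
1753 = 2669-916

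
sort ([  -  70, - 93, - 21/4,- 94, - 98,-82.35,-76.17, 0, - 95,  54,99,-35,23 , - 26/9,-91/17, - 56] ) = [-98,-95, - 94,-93, - 82.35,  -  76.17,  -  70, - 56, - 35, - 91/17,-21/4, - 26/9, 0,23, 54,99 ] 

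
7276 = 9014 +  - 1738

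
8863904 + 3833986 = 12697890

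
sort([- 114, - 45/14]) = [ - 114 , - 45/14]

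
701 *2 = 1402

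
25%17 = 8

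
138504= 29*4776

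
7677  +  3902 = 11579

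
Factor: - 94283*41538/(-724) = 2^( - 1)*3^1 * 7^2*23^1*43^1*181^( - 1) *13469^1 = 1958163627/362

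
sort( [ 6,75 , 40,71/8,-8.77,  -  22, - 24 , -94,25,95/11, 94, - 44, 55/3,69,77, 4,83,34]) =[-94, - 44, - 24, - 22, - 8.77,4, 6,95/11,71/8,55/3,25,34, 40 , 69,75,77,83, 94 ] 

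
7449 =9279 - 1830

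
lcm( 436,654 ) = 1308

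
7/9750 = 7/9750  =  0.00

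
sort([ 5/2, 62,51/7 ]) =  [5/2, 51/7, 62]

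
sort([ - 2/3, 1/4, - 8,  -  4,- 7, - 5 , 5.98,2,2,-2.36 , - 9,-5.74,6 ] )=[ - 9 , - 8, - 7, - 5.74,- 5,-4,-2.36, - 2/3, 1/4, 2, 2, 5.98,6] 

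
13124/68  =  193 = 193.00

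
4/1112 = 1/278 = 0.00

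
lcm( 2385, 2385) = 2385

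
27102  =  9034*3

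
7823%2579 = 86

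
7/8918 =1/1274=   0.00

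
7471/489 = 7471/489 = 15.28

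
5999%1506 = 1481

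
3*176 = 528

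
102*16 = 1632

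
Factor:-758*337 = -2^1*337^1*379^1 = -255446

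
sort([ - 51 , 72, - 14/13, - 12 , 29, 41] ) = [ - 51, - 12, - 14/13, 29,41,  72] 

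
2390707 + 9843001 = 12233708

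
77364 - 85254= -7890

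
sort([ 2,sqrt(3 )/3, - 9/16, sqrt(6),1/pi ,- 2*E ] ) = [  -  2*E,-9/16,1/pi,  sqrt( 3)/3,  2,sqrt ( 6 ) ] 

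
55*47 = 2585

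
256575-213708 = 42867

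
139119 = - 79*( - 1761 ) 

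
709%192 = 133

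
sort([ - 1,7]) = [ -1,7] 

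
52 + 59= 111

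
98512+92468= 190980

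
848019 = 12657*67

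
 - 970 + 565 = -405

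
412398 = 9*45822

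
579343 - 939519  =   - 360176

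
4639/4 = 4639/4 =1159.75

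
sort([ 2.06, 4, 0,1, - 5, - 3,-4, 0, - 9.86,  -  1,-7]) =[ - 9.86 ,-7, - 5, - 4,-3,  -  1, 0,  0 , 1, 2.06, 4]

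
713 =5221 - 4508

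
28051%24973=3078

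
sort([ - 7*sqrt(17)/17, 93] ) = [ - 7*sqrt(17)/17,93]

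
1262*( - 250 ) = -315500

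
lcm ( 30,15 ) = 30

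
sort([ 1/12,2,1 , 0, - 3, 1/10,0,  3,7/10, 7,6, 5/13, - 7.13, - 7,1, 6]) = [ - 7.13,  -  7, - 3,0, 0, 1/12,1/10,5/13,7/10,1,1, 2,3,6,6,7]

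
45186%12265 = 8391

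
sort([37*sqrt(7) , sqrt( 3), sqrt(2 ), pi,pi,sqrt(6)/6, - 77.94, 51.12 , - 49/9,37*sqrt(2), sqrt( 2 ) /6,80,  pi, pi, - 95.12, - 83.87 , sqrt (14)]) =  [-95.12,-83.87, - 77.94, -49/9,  sqrt( 2 ) /6, sqrt(6 ) /6,sqrt (2),sqrt(3 ),pi,pi,pi,pi, sqrt( 14), 51.12,  37*sqrt(2), 80, 37*sqrt(7 )]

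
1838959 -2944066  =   - 1105107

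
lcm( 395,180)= 14220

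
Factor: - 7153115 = -5^1*23^1 * 62201^1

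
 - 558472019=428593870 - 987065889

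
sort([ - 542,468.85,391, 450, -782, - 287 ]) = [ - 782, - 542 , - 287, 391,450, 468.85]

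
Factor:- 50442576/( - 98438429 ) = 2^4* 3^1 * 5393^(-1 )* 18253^ (  -  1 )* 1050887^1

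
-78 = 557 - 635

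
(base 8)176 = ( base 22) 5g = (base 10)126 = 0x7e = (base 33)3r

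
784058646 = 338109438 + 445949208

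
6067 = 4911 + 1156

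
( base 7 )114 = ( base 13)48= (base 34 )1Q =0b111100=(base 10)60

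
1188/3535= 1188/3535 = 0.34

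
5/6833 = 5/6833 = 0.00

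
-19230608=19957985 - 39188593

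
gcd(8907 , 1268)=1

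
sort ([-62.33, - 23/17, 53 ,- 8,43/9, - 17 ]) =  [-62.33, - 17, -8,-23/17, 43/9, 53]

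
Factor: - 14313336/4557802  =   - 2^2 * 3^1*17^( - 1 )*89^1 * 6701^1*134053^( - 1) = - 7156668/2278901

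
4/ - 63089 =-4/63089 = -0.00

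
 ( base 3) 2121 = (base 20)3a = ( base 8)106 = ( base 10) 70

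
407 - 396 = 11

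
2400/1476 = 1 + 77/123 = 1.63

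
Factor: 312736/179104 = 193^( - 1)*337^1=337/193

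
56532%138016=56532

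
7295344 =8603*848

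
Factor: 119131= 119131^1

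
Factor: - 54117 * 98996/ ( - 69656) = 1339341633/17414  =  2^( - 1 )*3^2*7^1 * 859^1*8707^( - 1)*24749^1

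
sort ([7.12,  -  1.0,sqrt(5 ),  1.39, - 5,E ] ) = [-5, - 1.0, 1.39,sqrt( 5 ),E, 7.12 ]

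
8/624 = 1/78 =0.01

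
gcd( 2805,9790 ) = 55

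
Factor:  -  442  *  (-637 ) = 2^1*7^2 * 13^2 * 17^1 = 281554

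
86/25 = 3 + 11/25 = 3.44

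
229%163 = 66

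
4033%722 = 423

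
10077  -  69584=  - 59507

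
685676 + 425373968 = 426059644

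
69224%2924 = 1972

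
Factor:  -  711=-3^2 * 79^1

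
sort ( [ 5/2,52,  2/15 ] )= [ 2/15, 5/2,52 ] 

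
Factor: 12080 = 2^4*5^1*151^1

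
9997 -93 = 9904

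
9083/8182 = 9083/8182 = 1.11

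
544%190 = 164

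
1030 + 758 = 1788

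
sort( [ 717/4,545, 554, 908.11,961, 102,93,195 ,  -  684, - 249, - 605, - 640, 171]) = [ - 684,  -  640, - 605, - 249,93,102,171,717/4, 195,545,554,  908.11,961]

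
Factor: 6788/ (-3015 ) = -2^2*3^ ( - 2 )*5^( - 1 ) *67^( - 1)*1697^1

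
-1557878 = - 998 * 1561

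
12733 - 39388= - 26655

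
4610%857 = 325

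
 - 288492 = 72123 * ( - 4)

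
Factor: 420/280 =3/2 = 2^( - 1 ) * 3^1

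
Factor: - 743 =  - 743^1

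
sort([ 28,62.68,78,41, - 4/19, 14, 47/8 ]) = [ - 4/19 , 47/8, 14,28,41 , 62.68,78 ]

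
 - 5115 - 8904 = -14019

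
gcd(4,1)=1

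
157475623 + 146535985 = 304011608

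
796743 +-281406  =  515337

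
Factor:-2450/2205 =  - 10/9  =  - 2^1 * 3^(  -  2)*5^1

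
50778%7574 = 5334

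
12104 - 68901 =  - 56797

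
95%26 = 17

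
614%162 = 128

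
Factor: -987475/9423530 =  - 197495/1884706  =  - 2^( - 1 ) * 5^1* 37^(-1 ) * 25469^( - 1)*39499^1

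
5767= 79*73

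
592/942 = 296/471 =0.63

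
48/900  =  4/75= 0.05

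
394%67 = 59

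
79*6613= 522427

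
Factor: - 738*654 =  - 482652 =- 2^2*3^3*41^1*109^1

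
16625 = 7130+9495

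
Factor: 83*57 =3^1*19^1*83^1 = 4731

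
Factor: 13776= 2^4 * 3^1*7^1*41^1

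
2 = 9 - 7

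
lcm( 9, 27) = 27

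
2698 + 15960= 18658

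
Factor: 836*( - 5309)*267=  - 2^2*3^1*11^1*19^1*89^1*5309^1 = - 1185032508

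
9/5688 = 1/632 = 0.00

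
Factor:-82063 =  - 137^1 * 599^1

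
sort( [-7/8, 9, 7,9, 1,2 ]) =[ -7/8, 1,2,7,9,  9 ]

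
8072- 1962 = 6110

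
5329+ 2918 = 8247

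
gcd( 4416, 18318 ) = 6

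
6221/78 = 6221/78 = 79.76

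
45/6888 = 15/2296 = 0.01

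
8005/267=29 + 262/267  =  29.98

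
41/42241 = 41/42241 = 0.00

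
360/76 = 4 + 14/19 = 4.74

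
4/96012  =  1/24003=0.00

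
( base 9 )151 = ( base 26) 4n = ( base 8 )177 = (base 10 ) 127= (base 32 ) 3V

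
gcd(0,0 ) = 0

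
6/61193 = 6/61193 = 0.00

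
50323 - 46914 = 3409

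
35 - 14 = 21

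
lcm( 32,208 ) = 416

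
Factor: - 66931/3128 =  - 2^( - 3)*17^( - 1)*23^( - 1)*66931^1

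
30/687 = 10/229 =0.04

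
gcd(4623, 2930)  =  1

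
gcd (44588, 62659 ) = 1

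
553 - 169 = 384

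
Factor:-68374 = -2^1*17^1*2011^1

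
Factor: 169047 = 3^4*2087^1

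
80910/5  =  16182  =  16182.00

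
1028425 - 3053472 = -2025047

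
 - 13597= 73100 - 86697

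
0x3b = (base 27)25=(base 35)1O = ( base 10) 59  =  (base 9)65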